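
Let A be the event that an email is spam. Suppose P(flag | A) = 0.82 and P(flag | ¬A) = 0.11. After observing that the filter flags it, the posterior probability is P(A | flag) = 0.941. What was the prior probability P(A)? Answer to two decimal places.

P(A) = 0.68

Bayes' rule in odds form gives O(A|E) = O(A)·[P(E|A)/P(E|¬A)], hence O(A) = O(A|E)/LR.
Posterior odds = 0.941/(1−0.941) = 15.9492. LR = 0.82/0.11 = 7.4545.
Prior odds = 15.9492/7.4545 = 2.1395, so P(A) = 2.1395/(1+2.1395) ≈ 0.68.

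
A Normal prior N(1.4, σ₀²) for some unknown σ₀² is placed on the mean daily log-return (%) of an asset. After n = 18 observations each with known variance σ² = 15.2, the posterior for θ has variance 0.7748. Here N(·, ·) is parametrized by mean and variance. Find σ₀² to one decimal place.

σ₀² = 9.4

Posterior precision equals prior precision plus data precision: 1/σ_n² = 1/σ₀² + n/σ².
So 1/σ₀² = 1/0.7748 − 18/15.2 = 1.290656 − 1.184211 = 0.106445.
Hence σ₀² = 1/0.106445 ≈ 9.4.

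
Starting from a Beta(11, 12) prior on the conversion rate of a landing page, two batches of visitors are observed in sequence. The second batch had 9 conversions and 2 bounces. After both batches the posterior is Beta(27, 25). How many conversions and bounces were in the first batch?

Because Beta–binomial updating is additive in the counts, the combined data contributed (α_post−α_prior, β_post−β_prior) successes and failures.
Total across both batches: 27−11=16 conversions, 25−12=13 bounces.
Subtract the second batch: 16−9=7 conversions and 13−2=11 bounces.

7 conversions and 11 bounces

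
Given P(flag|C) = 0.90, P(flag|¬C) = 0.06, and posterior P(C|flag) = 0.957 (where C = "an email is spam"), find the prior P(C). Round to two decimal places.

Bayes' rule in odds form gives O(C|E) = O(C)·[P(E|C)/P(E|¬C)], hence O(C) = O(C|E)/LR.
Posterior odds = 0.957/(1−0.957) = 22.2558. LR = 0.90/0.06 = 15.0000.
Prior odds = 22.2558/15.0000 = 1.4837, so P(C) = 1.4837/(1+1.4837) ≈ 0.60.

P(C) = 0.60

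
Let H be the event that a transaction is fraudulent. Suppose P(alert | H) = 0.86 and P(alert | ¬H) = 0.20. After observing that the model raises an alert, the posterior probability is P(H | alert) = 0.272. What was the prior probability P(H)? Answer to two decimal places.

P(H) = 0.08

In odds form, posterior odds = prior odds × likelihood ratio, so prior odds = posterior odds ÷ LR.
Posterior odds = 0.272/(1−0.272) = 0.3736. LR = 0.86/0.20 = 4.3000.
Prior odds = 0.3736/4.3000 = 0.0869, so P(H) = 0.0869/(1+0.0869) ≈ 0.08.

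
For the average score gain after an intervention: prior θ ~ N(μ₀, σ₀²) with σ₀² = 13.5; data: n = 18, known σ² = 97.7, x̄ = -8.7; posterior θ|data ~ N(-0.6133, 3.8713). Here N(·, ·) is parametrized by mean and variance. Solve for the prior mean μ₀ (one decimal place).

The posterior mean is a precision-weighted average: μ_n = (τ₀μ₀ + τ_data·x̄)/(τ₀+τ_data), with τ₀=1/σ₀² and τ_data=n/σ².
Here τ₀ = 1/13.5 = 0.074074 and τ_data = 18/97.7 = 0.184237, so τ_n = 0.258311.
Rearranging for μ₀: μ₀ = (μ_n·τ_n − τ_data·x̄)/τ₀ = (-0.6133·0.258311 − 0.184237·-8.7) / 0.074074 = 1.444440/0.074074 ≈ 19.5.

μ₀ = 19.5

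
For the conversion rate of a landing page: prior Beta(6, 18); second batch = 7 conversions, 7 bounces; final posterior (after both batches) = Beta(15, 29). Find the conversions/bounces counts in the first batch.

2 conversions and 4 bounces

Sequential conjugate updates are equivalent to a single update on the pooled data, so total successes = posterior α − prior α and total failures = posterior β − prior β.
Total across both batches: 15−6=9 conversions, 29−18=11 bounces.
Subtract the second batch: 9−7=2 conversions and 11−7=4 bounces.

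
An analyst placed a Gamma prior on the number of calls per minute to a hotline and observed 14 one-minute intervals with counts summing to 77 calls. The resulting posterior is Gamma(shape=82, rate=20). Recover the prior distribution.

Gamma(shape=5, rate=6)

A Gamma(α, β) prior (rate parametrization) on a Poisson rate with n observations summing to S gives posterior Gamma(α+S, β+n).
So α = 82 − 77 = 5 and β = 20 − 14 = 6.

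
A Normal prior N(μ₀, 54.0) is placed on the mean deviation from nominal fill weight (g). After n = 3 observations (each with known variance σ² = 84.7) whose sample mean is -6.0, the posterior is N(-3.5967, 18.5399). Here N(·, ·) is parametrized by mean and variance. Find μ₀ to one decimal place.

With known observation variance, the Normal–Normal posterior has precision τ_n = τ₀ + n/σ² and mean μ_n = (τ₀μ₀ + (n/σ²)x̄)/τ_n.
Here τ₀ = 1/54.0 = 0.018519 and τ_data = 3/84.7 = 0.035419, so τ_n = 0.053938.
Rearranging for μ₀: μ₀ = (μ_n·τ_n − τ_data·x̄)/τ₀ = (-3.5967·0.053938 − 0.035419·-6.0) / 0.018519 = 0.018515/0.018519 ≈ 1.0.

μ₀ = 1.0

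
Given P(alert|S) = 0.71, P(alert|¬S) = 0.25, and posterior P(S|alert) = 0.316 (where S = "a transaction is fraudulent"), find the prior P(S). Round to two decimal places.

P(S) = 0.14

In odds form, posterior odds = prior odds × likelihood ratio, so prior odds = posterior odds ÷ LR.
Posterior odds = 0.316/(1−0.316) = 0.4620. LR = 0.71/0.25 = 2.8400.
Prior odds = 0.4620/2.8400 = 0.1627, so P(S) = 0.1627/(1+0.1627) ≈ 0.14.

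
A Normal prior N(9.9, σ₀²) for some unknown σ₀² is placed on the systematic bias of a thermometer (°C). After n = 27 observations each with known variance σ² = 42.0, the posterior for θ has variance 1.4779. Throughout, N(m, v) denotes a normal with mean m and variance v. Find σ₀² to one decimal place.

σ₀² = 29.6

Posterior precision equals prior precision plus data precision: 1/σ_n² = 1/σ₀² + n/σ².
So 1/σ₀² = 1/1.4779 − 27/42.0 = 0.676636 − 0.642857 = 0.033779.
Hence σ₀² = 1/0.033779 ≈ 29.6.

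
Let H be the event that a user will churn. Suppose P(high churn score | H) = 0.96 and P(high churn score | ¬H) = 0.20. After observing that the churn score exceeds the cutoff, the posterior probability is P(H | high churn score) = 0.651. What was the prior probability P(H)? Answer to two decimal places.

P(H) = 0.28

In odds form, posterior odds = prior odds × likelihood ratio, so prior odds = posterior odds ÷ LR.
Posterior odds = 0.651/(1−0.651) = 1.8653. LR = 0.96/0.20 = 4.8000.
Prior odds = 1.8653/4.8000 = 0.3886, so P(H) = 0.3886/(1+0.3886) ≈ 0.28.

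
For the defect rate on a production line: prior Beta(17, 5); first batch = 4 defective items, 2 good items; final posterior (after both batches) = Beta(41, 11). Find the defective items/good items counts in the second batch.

Because Beta–binomial updating is additive in the counts, the combined data contributed (α_post−α_prior, β_post−β_prior) successes and failures.
Total across both batches: 41−17=24 defective items, 11−5=6 good items.
Subtract the first batch: 24−4=20 defective items and 6−2=4 good items.

20 defective items and 4 good items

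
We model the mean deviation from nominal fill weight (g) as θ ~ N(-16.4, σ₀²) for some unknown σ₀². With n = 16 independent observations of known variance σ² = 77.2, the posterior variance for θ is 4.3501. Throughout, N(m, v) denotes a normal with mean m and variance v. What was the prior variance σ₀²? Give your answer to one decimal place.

σ₀² = 44.2

For the Normal–Normal model with known σ², precisions add: τ_n = τ₀ + n/σ².
So 1/σ₀² = 1/4.3501 − 16/77.2 = 0.229880 − 0.207254 = 0.022626.
Hence σ₀² = 1/0.022626 ≈ 44.2.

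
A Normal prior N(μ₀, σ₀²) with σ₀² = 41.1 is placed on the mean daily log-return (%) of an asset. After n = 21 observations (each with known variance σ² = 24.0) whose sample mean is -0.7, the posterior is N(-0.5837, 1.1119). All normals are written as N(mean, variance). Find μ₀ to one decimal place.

The posterior mean is a precision-weighted average: μ_n = (τ₀μ₀ + τ_data·x̄)/(τ₀+τ_data), with τ₀=1/σ₀² and τ_data=n/σ².
Here τ₀ = 1/41.1 = 0.024331 and τ_data = 21/24.0 = 0.875000, so τ_n = 0.899331.
Rearranging for μ₀: μ₀ = (μ_n·τ_n − τ_data·x̄)/τ₀ = (-0.5837·0.899331 − 0.875000·-0.7) / 0.024331 = 0.087560/0.024331 ≈ 3.6.

μ₀ = 3.6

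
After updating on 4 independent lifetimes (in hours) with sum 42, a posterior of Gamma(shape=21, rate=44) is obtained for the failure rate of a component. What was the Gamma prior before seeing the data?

Gamma(shape=17, rate=2)

For an exponential likelihood with a Gamma(α, β) prior on the rate, n observations with total T give posterior Gamma(α+n, β+T).
So α = 21 − 4 = 17 and β = 44 − 42 = 2.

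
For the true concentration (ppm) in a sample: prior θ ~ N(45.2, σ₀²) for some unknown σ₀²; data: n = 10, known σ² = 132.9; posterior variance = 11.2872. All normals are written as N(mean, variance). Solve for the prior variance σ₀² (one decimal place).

σ₀² = 74.9

Posterior precision equals prior precision plus data precision: 1/σ_n² = 1/σ₀² + n/σ².
So 1/σ₀² = 1/11.2872 − 10/132.9 = 0.088596 − 0.075245 = 0.013351.
Hence σ₀² = 1/0.013351 ≈ 74.9.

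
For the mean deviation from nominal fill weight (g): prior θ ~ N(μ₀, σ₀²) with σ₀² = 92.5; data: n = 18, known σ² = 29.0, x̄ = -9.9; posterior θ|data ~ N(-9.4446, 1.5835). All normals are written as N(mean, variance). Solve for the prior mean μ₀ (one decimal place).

μ₀ = 16.7

With known observation variance, the Normal–Normal posterior has precision τ_n = τ₀ + n/σ² and mean μ_n = (τ₀μ₀ + (n/σ²)x̄)/τ_n.
Here τ₀ = 1/92.5 = 0.010811 and τ_data = 18/29.0 = 0.620690, so τ_n = 0.631501.
Rearranging for μ₀: μ₀ = (μ_n·τ_n − τ_data·x̄)/τ₀ = (-9.4446·0.631501 − 0.620690·-9.9) / 0.010811 = 0.180557/0.010811 ≈ 16.7.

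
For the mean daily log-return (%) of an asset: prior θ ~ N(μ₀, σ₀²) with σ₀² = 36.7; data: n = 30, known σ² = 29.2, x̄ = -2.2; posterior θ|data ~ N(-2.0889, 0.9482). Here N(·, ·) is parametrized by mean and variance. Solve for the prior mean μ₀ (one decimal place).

μ₀ = 2.1

With known observation variance, the Normal–Normal posterior has precision τ_n = τ₀ + n/σ² and mean μ_n = (τ₀μ₀ + (n/σ²)x̄)/τ_n.
Here τ₀ = 1/36.7 = 0.027248 and τ_data = 30/29.2 = 1.027397, so τ_n = 1.054645.
Rearranging for μ₀: μ₀ = (μ_n·τ_n − τ_data·x̄)/τ₀ = (-2.0889·1.054645 − 1.027397·-2.2) / 0.027248 = 0.057225/0.027248 ≈ 2.1.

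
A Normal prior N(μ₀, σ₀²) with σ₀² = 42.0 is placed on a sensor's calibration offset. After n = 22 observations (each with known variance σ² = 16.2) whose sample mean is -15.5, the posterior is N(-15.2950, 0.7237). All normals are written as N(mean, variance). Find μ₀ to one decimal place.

With known observation variance, the Normal–Normal posterior has precision τ_n = τ₀ + n/σ² and mean μ_n = (τ₀μ₀ + (n/σ²)x̄)/τ_n.
Here τ₀ = 1/42.0 = 0.023810 and τ_data = 22/16.2 = 1.358025, so τ_n = 1.381835.
Rearranging for μ₀: μ₀ = (μ_n·τ_n − τ_data·x̄)/τ₀ = (-15.2950·1.381835 − 1.358025·-15.5) / 0.023810 = -0.085779/0.023810 ≈ -3.6.

μ₀ = -3.6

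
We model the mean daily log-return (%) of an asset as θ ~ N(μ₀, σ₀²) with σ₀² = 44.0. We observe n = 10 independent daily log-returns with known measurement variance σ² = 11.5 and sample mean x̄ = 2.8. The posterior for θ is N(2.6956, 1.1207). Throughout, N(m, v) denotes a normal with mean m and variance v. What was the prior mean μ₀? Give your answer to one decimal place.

The posterior mean is a precision-weighted average: μ_n = (τ₀μ₀ + τ_data·x̄)/(τ₀+τ_data), with τ₀=1/σ₀² and τ_data=n/σ².
Here τ₀ = 1/44.0 = 0.022727 and τ_data = 10/11.5 = 0.869565, so τ_n = 0.892292.
Rearranging for μ₀: μ₀ = (μ_n·τ_n − τ_data·x̄)/τ₀ = (2.6956·0.892292 − 0.869565·2.8) / 0.022727 = -0.029520/0.022727 ≈ -1.3.

μ₀ = -1.3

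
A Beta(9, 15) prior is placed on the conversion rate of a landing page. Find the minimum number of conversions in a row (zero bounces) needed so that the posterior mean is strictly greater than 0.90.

After k conversions and 0 bounces the posterior is Beta(9+k, 15), with mean (9+k)/(9+15+k).
Set (9+k)/(24+k) > 0.90 and solve: k > (0.90·24 − 9)/(1 − 0.90) = 126.000.
The smallest integer exceeding 126.000 is 127.

k = 127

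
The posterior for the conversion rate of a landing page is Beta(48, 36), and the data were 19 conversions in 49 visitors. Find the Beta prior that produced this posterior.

A Beta(a, b) prior with s successes and f failures in binomial data gives a Beta(a+s, b+f) posterior.
So a = 48 − 19 = 29 and b = 36 − 30 = 6.

Beta(29, 6)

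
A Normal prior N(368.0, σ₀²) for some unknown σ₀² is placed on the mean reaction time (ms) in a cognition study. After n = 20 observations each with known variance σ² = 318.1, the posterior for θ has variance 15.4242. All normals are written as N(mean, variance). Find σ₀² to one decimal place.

Posterior precision equals prior precision plus data precision: 1/σ_n² = 1/σ₀² + n/σ².
So 1/σ₀² = 1/15.4242 − 20/318.1 = 0.064833 − 0.062873 = 0.001960.
Hence σ₀² = 1/0.001960 ≈ 510.2.

σ₀² = 510.2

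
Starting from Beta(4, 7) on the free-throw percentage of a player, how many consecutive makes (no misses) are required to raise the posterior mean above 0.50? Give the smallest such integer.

After k makes and 0 misses the posterior is Beta(4+k, 7), with mean (4+k)/(4+7+k).
Set (4+k)/(11+k) > 0.50 and solve: k > (0.50·11 − 4)/(1 − 0.50) = 3.000.
The smallest integer exceeding 3.000 is 4.

k = 4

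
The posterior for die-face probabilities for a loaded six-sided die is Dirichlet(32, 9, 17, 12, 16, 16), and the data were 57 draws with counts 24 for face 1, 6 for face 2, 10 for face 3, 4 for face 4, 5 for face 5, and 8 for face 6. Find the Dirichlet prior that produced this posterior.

Dirichlet(8, 3, 7, 8, 11, 8)

For a Dirichlet(α) prior with multinomial counts c, the posterior is Dirichlet(α + c) componentwise.
Subtract each count from the matching posterior parameter: 32−24=8, 9−6=3, 17−10=7, 12−4=8, 16−5=11, 16−8=8.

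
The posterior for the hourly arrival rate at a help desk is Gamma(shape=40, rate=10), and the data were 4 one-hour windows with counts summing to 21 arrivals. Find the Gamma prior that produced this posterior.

Gamma–Poisson conjugacy: posterior shape = α + Σxᵢ, posterior rate = β + n.
So α = 40 − 21 = 19 and β = 10 − 4 = 6.

Gamma(shape=19, rate=6)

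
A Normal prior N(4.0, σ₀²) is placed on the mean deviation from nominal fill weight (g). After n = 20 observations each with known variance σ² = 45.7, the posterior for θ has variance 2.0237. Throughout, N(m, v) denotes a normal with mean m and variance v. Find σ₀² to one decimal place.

σ₀² = 17.7

Posterior precision equals prior precision plus data precision: 1/σ_n² = 1/σ₀² + n/σ².
So 1/σ₀² = 1/2.0237 − 20/45.7 = 0.494144 − 0.437637 = 0.056507.
Hence σ₀² = 1/0.056507 ≈ 17.7.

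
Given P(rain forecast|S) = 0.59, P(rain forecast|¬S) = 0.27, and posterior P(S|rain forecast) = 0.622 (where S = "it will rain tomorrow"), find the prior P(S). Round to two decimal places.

Bayes' rule in odds form gives O(S|E) = O(S)·[P(E|S)/P(E|¬S)], hence O(S) = O(S|E)/LR.
Posterior odds = 0.622/(1−0.622) = 1.6455. LR = 0.59/0.27 = 2.1852.
Prior odds = 1.6455/2.1852 = 0.7530, so P(S) = 0.7530/(1+0.7530) ≈ 0.43.

P(S) = 0.43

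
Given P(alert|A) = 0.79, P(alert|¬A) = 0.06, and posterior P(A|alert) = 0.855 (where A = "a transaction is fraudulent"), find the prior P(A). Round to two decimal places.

P(A) = 0.31

Bayes' rule in odds form gives O(A|E) = O(A)·[P(E|A)/P(E|¬A)], hence O(A) = O(A|E)/LR.
Posterior odds = 0.855/(1−0.855) = 5.8966. LR = 0.79/0.06 = 13.1667.
Prior odds = 5.8966/13.1667 = 0.4478, so P(A) = 0.4478/(1+0.4478) ≈ 0.31.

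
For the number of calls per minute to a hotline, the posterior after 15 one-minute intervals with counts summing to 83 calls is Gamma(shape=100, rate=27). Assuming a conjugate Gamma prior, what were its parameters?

A Gamma(α, β) prior (rate parametrization) on a Poisson rate with n observations summing to S gives posterior Gamma(α+S, β+n).
So α = 100 − 83 = 17 and β = 27 − 15 = 12.

Gamma(shape=17, rate=12)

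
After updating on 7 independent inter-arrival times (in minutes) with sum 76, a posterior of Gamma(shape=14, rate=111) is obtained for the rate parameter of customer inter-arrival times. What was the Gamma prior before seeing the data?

Gamma(shape=7, rate=35)

For an exponential likelihood with a Gamma(α, β) prior on the rate, n observations with total T give posterior Gamma(α+n, β+T).
So α = 14 − 7 = 7 and β = 111 − 76 = 35.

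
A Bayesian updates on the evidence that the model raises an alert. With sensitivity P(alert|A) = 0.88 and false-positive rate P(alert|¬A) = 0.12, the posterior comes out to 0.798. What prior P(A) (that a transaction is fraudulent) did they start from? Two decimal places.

P(A) = 0.35

Bayes' rule in odds form gives O(A|E) = O(A)·[P(E|A)/P(E|¬A)], hence O(A) = O(A|E)/LR.
Posterior odds = 0.798/(1−0.798) = 3.9505. LR = 0.88/0.12 = 7.3333.
Prior odds = 3.9505/7.3333 = 0.5387, so P(A) = 0.5387/(1+0.5387) ≈ 0.35.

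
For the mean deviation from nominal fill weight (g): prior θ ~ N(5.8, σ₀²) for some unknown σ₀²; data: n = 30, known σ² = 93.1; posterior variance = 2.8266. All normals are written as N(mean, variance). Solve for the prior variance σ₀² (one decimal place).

For the Normal–Normal model with known σ², precisions add: τ_n = τ₀ + n/σ².
So 1/σ₀² = 1/2.8266 − 30/93.1 = 0.353782 − 0.322234 = 0.031548.
Hence σ₀² = 1/0.031548 ≈ 31.7.

σ₀² = 31.7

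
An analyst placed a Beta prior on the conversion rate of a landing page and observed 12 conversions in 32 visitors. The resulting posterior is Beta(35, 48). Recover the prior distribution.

Beta(23, 28)

Beta is conjugate to the binomial likelihood: posterior = Beta(a+s, b+f).
So a = 35 − 12 = 23 and b = 48 − 20 = 28.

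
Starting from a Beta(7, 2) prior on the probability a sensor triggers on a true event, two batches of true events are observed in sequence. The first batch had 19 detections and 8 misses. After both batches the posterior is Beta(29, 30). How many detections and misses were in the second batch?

3 detections and 20 misses

Because Beta–binomial updating is additive in the counts, the combined data contributed (α_post−α_prior, β_post−β_prior) successes and failures.
Total across both batches: 29−7=22 detections, 30−2=28 misses.
Subtract the first batch: 22−19=3 detections and 28−8=20 misses.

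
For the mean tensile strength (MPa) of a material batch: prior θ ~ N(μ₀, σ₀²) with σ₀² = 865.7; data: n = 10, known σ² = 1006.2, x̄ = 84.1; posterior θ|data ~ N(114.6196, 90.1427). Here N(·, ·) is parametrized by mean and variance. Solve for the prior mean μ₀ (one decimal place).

The posterior mean is a precision-weighted average: μ_n = (τ₀μ₀ + τ_data·x̄)/(τ₀+τ_data), with τ₀=1/σ₀² and τ_data=n/σ².
Here τ₀ = 1/865.7 = 0.001155 and τ_data = 10/1006.2 = 0.009938, so τ_n = 0.011093.
Rearranging for μ₀: μ₀ = (μ_n·τ_n − τ_data·x̄)/τ₀ = (114.6196·0.011093 − 0.009938·84.1) / 0.001155 = 0.435689/0.001155 ≈ 377.2.

μ₀ = 377.2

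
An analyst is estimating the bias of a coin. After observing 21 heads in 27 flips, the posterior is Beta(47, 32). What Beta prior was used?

Beta(26, 26)

Beta is conjugate to the binomial likelihood: posterior = Beta(α+s, β+f).
Subtract the data counts: 47−21=26, 32−6=26.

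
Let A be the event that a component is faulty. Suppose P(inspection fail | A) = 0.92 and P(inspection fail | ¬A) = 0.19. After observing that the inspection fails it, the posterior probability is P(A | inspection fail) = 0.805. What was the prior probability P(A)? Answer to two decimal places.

In odds form, posterior odds = prior odds × likelihood ratio, so prior odds = posterior odds ÷ LR.
Posterior odds = 0.805/(1−0.805) = 4.1282. LR = 0.92/0.19 = 4.8421.
Prior odds = 4.1282/4.8421 = 0.8526, so P(A) = 0.8526/(1+0.8526) ≈ 0.46.

P(A) = 0.46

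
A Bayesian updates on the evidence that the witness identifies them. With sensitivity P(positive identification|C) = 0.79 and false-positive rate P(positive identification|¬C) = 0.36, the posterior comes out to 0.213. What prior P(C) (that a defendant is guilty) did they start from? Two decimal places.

In odds form, posterior odds = prior odds × likelihood ratio, so prior odds = posterior odds ÷ LR.
Posterior odds = 0.213/(1−0.213) = 0.2706. LR = 0.79/0.36 = 2.1944.
Prior odds = 0.2706/2.1944 = 0.1233, so P(C) = 0.1233/(1+0.1233) ≈ 0.11.

P(C) = 0.11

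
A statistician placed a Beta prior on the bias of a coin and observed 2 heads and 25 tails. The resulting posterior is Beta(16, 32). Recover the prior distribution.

Under Beta–binomial conjugacy the posterior parameters are (a+s, b+f).
Subtract the data counts: 16−2=14, 32−25=7.

Beta(14, 7)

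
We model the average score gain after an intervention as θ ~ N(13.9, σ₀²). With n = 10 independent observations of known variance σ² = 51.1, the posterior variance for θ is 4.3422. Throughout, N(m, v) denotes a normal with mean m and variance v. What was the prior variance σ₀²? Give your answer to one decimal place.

Posterior precision equals prior precision plus data precision: 1/σ_n² = 1/σ₀² + n/σ².
So 1/σ₀² = 1/4.3422 − 10/51.1 = 0.230298 − 0.195695 = 0.034603.
Hence σ₀² = 1/0.034603 ≈ 28.9.

σ₀² = 28.9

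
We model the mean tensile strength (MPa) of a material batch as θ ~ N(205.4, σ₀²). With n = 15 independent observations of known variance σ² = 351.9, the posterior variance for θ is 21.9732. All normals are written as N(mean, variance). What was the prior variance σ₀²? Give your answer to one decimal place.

σ₀² = 346.7

For the Normal–Normal model with known σ², precisions add: τ_n = τ₀ + n/σ².
So 1/σ₀² = 1/21.9732 − 15/351.9 = 0.045510 − 0.042626 = 0.002884.
Hence σ₀² = 1/0.002884 ≈ 346.7.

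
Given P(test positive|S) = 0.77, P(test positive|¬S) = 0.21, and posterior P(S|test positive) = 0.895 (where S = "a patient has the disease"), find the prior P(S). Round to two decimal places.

In odds form, posterior odds = prior odds × likelihood ratio, so prior odds = posterior odds ÷ LR.
Posterior odds = 0.895/(1−0.895) = 8.5238. LR = 0.77/0.21 = 3.6667.
Prior odds = 8.5238/3.6667 = 2.3247, so P(S) = 2.3247/(1+2.3247) ≈ 0.70.

P(S) = 0.70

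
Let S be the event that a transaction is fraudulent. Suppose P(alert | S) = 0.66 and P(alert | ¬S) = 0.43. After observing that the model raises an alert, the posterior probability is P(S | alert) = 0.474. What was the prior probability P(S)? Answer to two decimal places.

P(S) = 0.37

Bayes' rule in odds form gives O(S|E) = O(S)·[P(E|S)/P(E|¬S)], hence O(S) = O(S|E)/LR.
Posterior odds = 0.474/(1−0.474) = 0.9011. LR = 0.66/0.43 = 1.5349.
Prior odds = 0.9011/1.5349 = 0.5871, so P(S) = 0.5871/(1+0.5871) ≈ 0.37.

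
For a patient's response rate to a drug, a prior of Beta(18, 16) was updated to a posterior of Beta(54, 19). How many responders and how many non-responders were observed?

A Beta(a, b) prior with s successes and f failures in binomial data gives a Beta(a+s, b+f) posterior.
So s = 54 − 18 = 36 and f = 19 − 16 = 3.

36 responders and 3 non-responders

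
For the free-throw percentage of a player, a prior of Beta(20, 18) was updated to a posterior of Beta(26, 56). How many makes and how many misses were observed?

Under Beta–binomial conjugacy the posterior parameters are (α+s, β+f).
So s = 26 − 20 = 6 and f = 56 − 18 = 38.

6 makes and 38 misses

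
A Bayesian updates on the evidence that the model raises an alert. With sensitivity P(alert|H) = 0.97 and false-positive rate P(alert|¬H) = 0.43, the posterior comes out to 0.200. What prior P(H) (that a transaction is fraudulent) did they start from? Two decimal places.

P(H) = 0.10

In odds form, posterior odds = prior odds × likelihood ratio, so prior odds = posterior odds ÷ LR.
Posterior odds = 0.200/(1−0.200) = 0.2500. LR = 0.97/0.43 = 2.2558.
Prior odds = 0.2500/2.2558 = 0.1108, so P(H) = 0.1108/(1+0.1108) ≈ 0.10.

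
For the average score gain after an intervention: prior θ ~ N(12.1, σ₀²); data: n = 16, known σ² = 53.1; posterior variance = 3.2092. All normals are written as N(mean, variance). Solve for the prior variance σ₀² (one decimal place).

For the Normal–Normal model with known σ², precisions add: τ_n = τ₀ + n/σ².
So 1/σ₀² = 1/3.2092 − 16/53.1 = 0.311604 − 0.301318 = 0.010286.
Hence σ₀² = 1/0.010286 ≈ 97.2.

σ₀² = 97.2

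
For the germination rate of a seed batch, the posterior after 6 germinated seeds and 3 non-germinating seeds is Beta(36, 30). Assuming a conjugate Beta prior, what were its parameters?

Beta(30, 27)

Under Beta–binomial conjugacy the posterior parameters are (α+s, β+f).
So α = 36 − 6 = 30 and β = 30 − 3 = 27.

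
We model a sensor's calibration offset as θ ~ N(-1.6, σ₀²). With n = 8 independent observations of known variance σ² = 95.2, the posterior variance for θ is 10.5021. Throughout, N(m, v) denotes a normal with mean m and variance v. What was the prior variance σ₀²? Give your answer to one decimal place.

σ₀² = 89.4

Posterior precision equals prior precision plus data precision: 1/σ_n² = 1/σ₀² + n/σ².
So 1/σ₀² = 1/10.5021 − 8/95.2 = 0.095219 − 0.084034 = 0.011185.
Hence σ₀² = 1/0.011185 ≈ 89.4.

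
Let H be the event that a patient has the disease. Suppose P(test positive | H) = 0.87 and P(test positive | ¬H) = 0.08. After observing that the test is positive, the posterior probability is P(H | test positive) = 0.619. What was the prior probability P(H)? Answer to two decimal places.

P(H) = 0.13

Bayes' rule in odds form gives O(H|E) = O(H)·[P(E|H)/P(E|¬H)], hence O(H) = O(H|E)/LR.
Posterior odds = 0.619/(1−0.619) = 1.6247. LR = 0.87/0.08 = 10.8750.
Prior odds = 1.6247/10.8750 = 0.1494, so P(H) = 0.1494/(1+0.1494) ≈ 0.13.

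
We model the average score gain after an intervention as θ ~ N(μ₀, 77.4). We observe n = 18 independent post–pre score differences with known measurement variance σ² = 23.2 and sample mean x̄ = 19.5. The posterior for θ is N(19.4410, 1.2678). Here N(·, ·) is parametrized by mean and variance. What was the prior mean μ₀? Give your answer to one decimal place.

μ₀ = 15.9

The posterior mean is a precision-weighted average: μ_n = (τ₀μ₀ + τ_data·x̄)/(τ₀+τ_data), with τ₀=1/σ₀² and τ_data=n/σ².
Here τ₀ = 1/77.4 = 0.012920 and τ_data = 18/23.2 = 0.775862, so τ_n = 0.788782.
Rearranging for μ₀: μ₀ = (μ_n·τ_n − τ_data·x̄)/τ₀ = (19.4410·0.788782 − 0.775862·19.5) / 0.012920 = 0.205402/0.012920 ≈ 15.9.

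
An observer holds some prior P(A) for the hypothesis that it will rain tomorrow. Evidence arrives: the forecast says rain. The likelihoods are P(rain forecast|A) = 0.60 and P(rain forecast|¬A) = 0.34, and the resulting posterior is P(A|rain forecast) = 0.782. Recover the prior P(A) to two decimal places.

In odds form, posterior odds = prior odds × likelihood ratio, so prior odds = posterior odds ÷ LR.
Posterior odds = 0.782/(1−0.782) = 3.5872. LR = 0.60/0.34 = 1.7647.
Prior odds = 3.5872/1.7647 = 2.0328, so P(A) = 2.0328/(1+2.0328) ≈ 0.67.

P(A) = 0.67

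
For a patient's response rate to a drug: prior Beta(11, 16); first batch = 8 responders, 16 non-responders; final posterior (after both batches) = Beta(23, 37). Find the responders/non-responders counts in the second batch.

4 responders and 5 non-responders

Sequential conjugate updates are equivalent to a single update on the pooled data, so total successes = posterior α − prior α and total failures = posterior β − prior β.
Total across both batches: 23−11=12 responders, 37−16=21 non-responders.
Subtract the first batch: 12−8=4 responders and 21−16=5 non-responders.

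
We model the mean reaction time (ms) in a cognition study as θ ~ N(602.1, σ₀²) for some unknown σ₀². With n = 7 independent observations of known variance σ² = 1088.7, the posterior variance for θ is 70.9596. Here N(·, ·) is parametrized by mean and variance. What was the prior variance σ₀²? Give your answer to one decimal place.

σ₀² = 130.5

Posterior precision equals prior precision plus data precision: 1/σ_n² = 1/σ₀² + n/σ².
So 1/σ₀² = 1/70.9596 − 7/1088.7 = 0.014093 − 0.006430 = 0.007663.
Hence σ₀² = 1/0.007663 ≈ 130.5.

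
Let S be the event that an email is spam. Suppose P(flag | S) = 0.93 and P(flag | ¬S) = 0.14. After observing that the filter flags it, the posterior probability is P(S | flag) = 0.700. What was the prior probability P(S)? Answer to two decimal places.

Bayes' rule in odds form gives O(S|E) = O(S)·[P(E|S)/P(E|¬S)], hence O(S) = O(S|E)/LR.
Posterior odds = 0.700/(1−0.700) = 2.3333. LR = 0.93/0.14 = 6.6429.
Prior odds = 2.3333/6.6429 = 0.3512, so P(S) = 0.3512/(1+0.3512) ≈ 0.26.

P(S) = 0.26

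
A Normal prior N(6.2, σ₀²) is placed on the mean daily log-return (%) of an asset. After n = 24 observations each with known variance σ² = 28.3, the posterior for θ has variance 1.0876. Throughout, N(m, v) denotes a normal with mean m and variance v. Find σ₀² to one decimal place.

For the Normal–Normal model with known σ², precisions add: τ_n = τ₀ + n/σ².
So 1/σ₀² = 1/1.0876 − 24/28.3 = 0.919456 − 0.848057 = 0.071399.
Hence σ₀² = 1/0.071399 ≈ 14.0.

σ₀² = 14.0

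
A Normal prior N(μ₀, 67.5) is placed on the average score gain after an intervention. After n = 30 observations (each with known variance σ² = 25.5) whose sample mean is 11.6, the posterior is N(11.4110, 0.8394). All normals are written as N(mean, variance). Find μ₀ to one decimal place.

μ₀ = -3.6

The posterior mean is a precision-weighted average: μ_n = (τ₀μ₀ + τ_data·x̄)/(τ₀+τ_data), with τ₀=1/σ₀² and τ_data=n/σ².
Here τ₀ = 1/67.5 = 0.014815 and τ_data = 30/25.5 = 1.176471, so τ_n = 1.191286.
Rearranging for μ₀: μ₀ = (μ_n·τ_n − τ_data·x̄)/τ₀ = (11.4110·1.191286 − 1.176471·11.6) / 0.014815 = -0.053299/0.014815 ≈ -3.6.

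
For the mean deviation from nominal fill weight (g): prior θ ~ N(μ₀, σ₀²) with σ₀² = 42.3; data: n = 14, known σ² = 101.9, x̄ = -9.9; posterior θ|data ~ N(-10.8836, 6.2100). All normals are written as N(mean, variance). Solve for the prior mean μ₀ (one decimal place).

With known observation variance, the Normal–Normal posterior has precision τ_n = τ₀ + n/σ² and mean μ_n = (τ₀μ₀ + (n/σ²)x̄)/τ_n.
Here τ₀ = 1/42.3 = 0.023641 and τ_data = 14/101.9 = 0.137390, so τ_n = 0.161031.
Rearranging for μ₀: μ₀ = (μ_n·τ_n − τ_data·x̄)/τ₀ = (-10.8836·0.161031 − 0.137390·-9.9) / 0.023641 = -0.392436/0.023641 ≈ -16.6.

μ₀ = -16.6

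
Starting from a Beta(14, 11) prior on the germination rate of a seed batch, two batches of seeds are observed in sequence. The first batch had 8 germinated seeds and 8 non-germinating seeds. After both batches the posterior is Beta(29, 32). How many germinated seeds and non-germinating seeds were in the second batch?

7 germinated seeds and 13 non-germinating seeds

Sequential conjugate updates are equivalent to a single update on the pooled data, so total successes = posterior α − prior α and total failures = posterior β − prior β.
Total across both batches: 29−14=15 germinated seeds, 32−11=21 non-germinating seeds.
Subtract the first batch: 15−8=7 germinated seeds and 21−8=13 non-germinating seeds.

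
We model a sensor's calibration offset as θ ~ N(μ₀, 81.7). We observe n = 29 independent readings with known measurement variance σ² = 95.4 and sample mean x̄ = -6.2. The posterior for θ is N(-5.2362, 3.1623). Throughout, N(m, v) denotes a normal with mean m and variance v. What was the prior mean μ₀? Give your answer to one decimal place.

μ₀ = 18.7

With known observation variance, the Normal–Normal posterior has precision τ_n = τ₀ + n/σ² and mean μ_n = (τ₀μ₀ + (n/σ²)x̄)/τ_n.
Here τ₀ = 1/81.7 = 0.012240 and τ_data = 29/95.4 = 0.303983, so τ_n = 0.316223.
Rearranging for μ₀: μ₀ = (μ_n·τ_n − τ_data·x̄)/τ₀ = (-5.2362·0.316223 − 0.303983·-6.2) / 0.012240 = 0.228888/0.012240 ≈ 18.7.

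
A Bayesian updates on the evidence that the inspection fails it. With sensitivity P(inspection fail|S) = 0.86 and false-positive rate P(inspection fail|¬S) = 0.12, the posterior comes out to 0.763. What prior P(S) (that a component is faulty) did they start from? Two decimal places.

In odds form, posterior odds = prior odds × likelihood ratio, so prior odds = posterior odds ÷ LR.
Posterior odds = 0.763/(1−0.763) = 3.2194. LR = 0.86/0.12 = 7.1667.
Prior odds = 3.2194/7.1667 = 0.4492, so P(S) = 0.4492/(1+0.4492) ≈ 0.31.

P(S) = 0.31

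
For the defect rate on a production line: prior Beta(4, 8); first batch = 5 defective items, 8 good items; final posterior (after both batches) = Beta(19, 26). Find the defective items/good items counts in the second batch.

10 defective items and 10 good items

Because Beta–binomial updating is additive in the counts, the combined data contributed (α_post−α_prior, β_post−β_prior) successes and failures.
Total across both batches: 19−4=15 defective items, 26−8=18 good items.
Subtract the first batch: 15−5=10 defective items and 18−8=10 good items.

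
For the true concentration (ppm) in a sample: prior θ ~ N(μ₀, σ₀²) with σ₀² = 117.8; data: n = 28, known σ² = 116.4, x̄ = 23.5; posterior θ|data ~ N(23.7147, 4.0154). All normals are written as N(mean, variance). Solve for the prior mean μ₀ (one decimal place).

μ₀ = 29.8

The posterior mean is a precision-weighted average: μ_n = (τ₀μ₀ + τ_data·x̄)/(τ₀+τ_data), with τ₀=1/σ₀² and τ_data=n/σ².
Here τ₀ = 1/117.8 = 0.008489 and τ_data = 28/116.4 = 0.240550, so τ_n = 0.249039.
Rearranging for μ₀: μ₀ = (μ_n·τ_n − τ_data·x̄)/τ₀ = (23.7147·0.249039 − 0.240550·23.5) / 0.008489 = 0.252960/0.008489 ≈ 29.8.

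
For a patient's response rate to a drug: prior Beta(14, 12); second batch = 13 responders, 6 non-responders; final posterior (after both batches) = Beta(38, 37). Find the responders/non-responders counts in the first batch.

Because Beta–binomial updating is additive in the counts, the combined data contributed (α_post−α_prior, β_post−β_prior) successes and failures.
Total across both batches: 38−14=24 responders, 37−12=25 non-responders.
Subtract the second batch: 24−13=11 responders and 25−6=19 non-responders.

11 responders and 19 non-responders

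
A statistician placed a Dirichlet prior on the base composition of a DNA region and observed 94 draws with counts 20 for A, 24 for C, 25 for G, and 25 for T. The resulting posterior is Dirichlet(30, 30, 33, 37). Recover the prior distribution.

Dirichlet(10, 6, 8, 12)

For a Dirichlet(α) prior with multinomial counts c, the posterior is Dirichlet(α + c) componentwise.
Subtract each count from the matching posterior parameter: 30−20=10, 30−24=6, 33−25=8, 37−25=12.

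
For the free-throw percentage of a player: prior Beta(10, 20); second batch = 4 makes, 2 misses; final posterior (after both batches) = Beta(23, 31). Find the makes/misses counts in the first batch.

Sequential conjugate updates are equivalent to a single update on the pooled data, so total successes = posterior α − prior α and total failures = posterior β − prior β.
Total across both batches: 23−10=13 makes, 31−20=11 misses.
Subtract the second batch: 13−4=9 makes and 11−2=9 misses.

9 makes and 9 misses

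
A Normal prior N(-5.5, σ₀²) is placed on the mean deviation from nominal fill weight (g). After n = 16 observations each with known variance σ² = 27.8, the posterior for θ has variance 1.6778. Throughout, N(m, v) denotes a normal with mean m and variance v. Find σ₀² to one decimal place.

σ₀² = 48.8

For the Normal–Normal model with known σ², precisions add: τ_n = τ₀ + n/σ².
So 1/σ₀² = 1/1.6778 − 16/27.8 = 0.596019 − 0.575540 = 0.020479.
Hence σ₀² = 1/0.020479 ≈ 48.8.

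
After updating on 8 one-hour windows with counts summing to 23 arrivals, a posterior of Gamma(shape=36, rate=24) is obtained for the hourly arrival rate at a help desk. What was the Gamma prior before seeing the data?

Gamma(shape=13, rate=16)

Gamma–Poisson conjugacy: posterior shape = α + Σxᵢ, posterior rate = β + n.
So α = 36 − 23 = 13 and β = 24 − 8 = 16.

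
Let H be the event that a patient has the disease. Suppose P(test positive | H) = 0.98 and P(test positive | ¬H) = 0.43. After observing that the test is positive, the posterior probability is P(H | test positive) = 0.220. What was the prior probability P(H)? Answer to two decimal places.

Bayes' rule in odds form gives O(H|E) = O(H)·[P(E|H)/P(E|¬H)], hence O(H) = O(H|E)/LR.
Posterior odds = 0.220/(1−0.220) = 0.2821. LR = 0.98/0.43 = 2.2791.
Prior odds = 0.2821/2.2791 = 0.1238, so P(H) = 0.1238/(1+0.1238) ≈ 0.11.

P(H) = 0.11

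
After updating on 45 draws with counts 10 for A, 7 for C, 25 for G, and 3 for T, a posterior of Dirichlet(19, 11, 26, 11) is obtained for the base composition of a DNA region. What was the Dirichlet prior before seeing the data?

For a Dirichlet(α) prior with multinomial counts c, the posterior is Dirichlet(α + c) componentwise.
Subtract each count from the matching posterior parameter: 19−10=9, 11−7=4, 26−25=1, 11−3=8.

Dirichlet(9, 4, 1, 8)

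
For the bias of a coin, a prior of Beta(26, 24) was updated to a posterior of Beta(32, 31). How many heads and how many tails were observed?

6 heads and 7 tails

Under Beta–binomial conjugacy the posterior parameters are (α+s, β+f).
So s = 32 − 26 = 6 and f = 31 − 24 = 7.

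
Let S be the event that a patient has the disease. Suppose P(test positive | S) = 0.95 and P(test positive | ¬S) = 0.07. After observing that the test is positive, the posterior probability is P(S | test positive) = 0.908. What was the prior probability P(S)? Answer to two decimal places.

P(S) = 0.42

Bayes' rule in odds form gives O(S|E) = O(S)·[P(E|S)/P(E|¬S)], hence O(S) = O(S|E)/LR.
Posterior odds = 0.908/(1−0.908) = 9.8696. LR = 0.95/0.07 = 13.5714.
Prior odds = 9.8696/13.5714 = 0.7272, so P(S) = 0.7272/(1+0.7272) ≈ 0.42.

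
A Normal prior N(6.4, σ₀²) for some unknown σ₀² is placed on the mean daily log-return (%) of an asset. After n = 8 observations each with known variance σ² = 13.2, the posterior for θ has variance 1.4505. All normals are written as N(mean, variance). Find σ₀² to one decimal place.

σ₀² = 12.0

Posterior precision equals prior precision plus data precision: 1/σ_n² = 1/σ₀² + n/σ².
So 1/σ₀² = 1/1.4505 − 8/13.2 = 0.689417 − 0.606061 = 0.083356.
Hence σ₀² = 1/0.083356 ≈ 12.0.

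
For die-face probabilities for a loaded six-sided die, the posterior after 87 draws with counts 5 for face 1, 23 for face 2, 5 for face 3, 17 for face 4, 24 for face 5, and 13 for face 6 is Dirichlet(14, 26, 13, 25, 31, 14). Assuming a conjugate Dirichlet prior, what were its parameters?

For a Dirichlet(α) prior with multinomial counts c, the posterior is Dirichlet(α + c) componentwise.
Subtract each count from the matching posterior parameter: 14−5=9, 26−23=3, 13−5=8, 25−17=8, 31−24=7, 14−13=1.

Dirichlet(9, 3, 8, 8, 7, 1)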